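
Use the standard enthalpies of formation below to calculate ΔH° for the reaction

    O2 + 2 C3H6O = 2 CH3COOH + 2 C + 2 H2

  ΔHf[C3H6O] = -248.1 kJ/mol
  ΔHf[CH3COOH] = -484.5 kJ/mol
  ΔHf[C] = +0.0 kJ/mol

Products: 2·(-484.5) + 2·(+0.0) + 2·(+0.0) = -969.0
Reactants: 1·(+0.0) + 2·(-248.1) = -496.2
ΔH° = (-969.0) − (-496.2) = -472.8 kJ/mol

ΔH° = -472.8 kJ/mol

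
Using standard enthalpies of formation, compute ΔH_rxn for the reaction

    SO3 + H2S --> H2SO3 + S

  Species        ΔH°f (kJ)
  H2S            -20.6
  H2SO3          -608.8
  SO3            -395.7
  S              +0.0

ΔH°rxn = Σ nΔHf°(products) − Σ nΔHf°(reactants).
Products: 1·(-608.8) + 1·(+0.0) = -608.8
Reactants: 1·(-395.7) + 1·(-20.6) = -416.3
ΔH_rxn = (-608.8) − (-416.3) = -192.5 kJ

ΔH_rxn = -192.5 kJ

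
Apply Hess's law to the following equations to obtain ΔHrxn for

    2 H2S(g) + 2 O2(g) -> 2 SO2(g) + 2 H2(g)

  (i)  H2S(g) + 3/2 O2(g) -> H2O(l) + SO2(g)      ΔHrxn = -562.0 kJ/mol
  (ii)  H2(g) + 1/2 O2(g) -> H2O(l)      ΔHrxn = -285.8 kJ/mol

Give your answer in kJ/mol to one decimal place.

ΔHrxn = -552.4 kJ/mol

(i) × 2 (scale by 2 for the 2 H2S(g)): (2)·(-562.0) = -1124.0 kJ/mol
(ii) reversed and × 2 (H2(g) must end up as a product; ×2 to match 2 H2(g) in the target): (-2)·(-285.8) = +571.6 kJ/mol
Since enthalpy is a state function, ΔHrxn = (2)·(-562.0) + (-2)·(-285.8) = -552.4 kJ/mol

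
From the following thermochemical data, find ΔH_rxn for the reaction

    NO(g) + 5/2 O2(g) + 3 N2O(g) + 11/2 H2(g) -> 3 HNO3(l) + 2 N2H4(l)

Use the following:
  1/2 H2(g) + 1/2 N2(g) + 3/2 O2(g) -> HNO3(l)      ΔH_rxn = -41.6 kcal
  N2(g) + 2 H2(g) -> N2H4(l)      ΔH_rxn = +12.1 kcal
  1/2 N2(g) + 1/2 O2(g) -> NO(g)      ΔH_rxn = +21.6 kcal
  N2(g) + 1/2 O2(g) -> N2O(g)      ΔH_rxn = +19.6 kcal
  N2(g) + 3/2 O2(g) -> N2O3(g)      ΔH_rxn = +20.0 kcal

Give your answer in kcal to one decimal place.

ΔH_rxn = -181.0 kcal

equation 1 × 3: (3)·(-41.6) = -124.8 kcal
equation 2 × 2: (2)·(+12.1) = +24.2 kcal
equation 3 reversed: -21.6 kcal
equation 4 reversed and × 3: (-3)·(+19.6) = -58.8 kcal
equation 5: not needed.
Summing the manipulated equations, ΔH_rxn = (3)·(-41.6) + (2)·(+12.1) + (-1)·(+21.6) + (-3)·(+19.6) = -181.0 kcal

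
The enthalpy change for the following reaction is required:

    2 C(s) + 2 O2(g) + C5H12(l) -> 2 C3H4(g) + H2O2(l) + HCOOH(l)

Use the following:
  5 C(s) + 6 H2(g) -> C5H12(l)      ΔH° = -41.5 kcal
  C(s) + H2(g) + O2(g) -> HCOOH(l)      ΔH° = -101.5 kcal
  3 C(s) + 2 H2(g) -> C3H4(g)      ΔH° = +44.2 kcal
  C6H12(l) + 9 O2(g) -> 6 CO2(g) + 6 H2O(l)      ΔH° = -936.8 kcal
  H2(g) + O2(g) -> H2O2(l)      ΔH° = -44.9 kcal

ΔH° = -16.5 kcal

equation 1 reversed: +41.5 kcal
equation 2 as written: -101.5 kcal
equation 3 × 2: (2)·(+44.2) = +88.4 kcal
equation 4: not needed.
equation 5 as written: -44.9 kcal
ΔH° = (-1)·(-41.5) + (1)·(-101.5) + (2)·(+44.2) + (1)·(-44.9) = -16.5 kcal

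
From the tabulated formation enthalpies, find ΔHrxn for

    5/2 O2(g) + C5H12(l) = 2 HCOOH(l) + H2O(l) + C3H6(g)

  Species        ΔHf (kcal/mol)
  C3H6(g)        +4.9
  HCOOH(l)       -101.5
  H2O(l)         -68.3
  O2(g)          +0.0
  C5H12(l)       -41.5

ΔHrxn = -224.9 kcal/mol

Products: 2·(-101.5) + 1·(-68.3) + 1·(+4.9) = -266.4
Reactants: 5/2·(+0.0) + 1·(-41.5) = -41.5
ΔHrxn = (-266.4) − (-41.5) = -224.9 kcal/mol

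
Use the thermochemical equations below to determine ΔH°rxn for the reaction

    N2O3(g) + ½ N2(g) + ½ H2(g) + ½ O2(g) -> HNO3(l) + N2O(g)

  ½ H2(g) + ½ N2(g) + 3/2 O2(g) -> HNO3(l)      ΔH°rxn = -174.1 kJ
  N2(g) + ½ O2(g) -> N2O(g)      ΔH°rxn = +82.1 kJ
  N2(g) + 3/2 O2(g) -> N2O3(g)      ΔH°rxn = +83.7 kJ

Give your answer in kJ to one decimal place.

equation 1 as written: -174.1 kJ
equation 2 as written: +82.1 kJ
equation 3 reversed: -83.7 kJ
ΔH°rxn = (1)·(-174.1) + (1)·(+82.1) + (-1)·(+83.7) = -175.7 kJ

ΔH°rxn = -175.7 kJ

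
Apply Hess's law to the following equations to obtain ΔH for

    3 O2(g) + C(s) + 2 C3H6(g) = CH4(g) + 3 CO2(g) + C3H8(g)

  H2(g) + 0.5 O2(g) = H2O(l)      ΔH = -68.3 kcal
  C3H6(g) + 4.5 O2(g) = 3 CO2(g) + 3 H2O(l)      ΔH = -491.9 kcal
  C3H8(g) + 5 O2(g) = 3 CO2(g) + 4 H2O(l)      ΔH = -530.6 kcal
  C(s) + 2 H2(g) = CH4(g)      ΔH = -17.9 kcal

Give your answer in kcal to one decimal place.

ΔH = -334.5 kcal

equation 1 reversed and × 2: (-2)·(-68.3) = +136.6 kcal
equation 2 × 2 (×2 to match 2 C3H6(g) in the target): (2)·(-491.9) = -983.8 kcal
equation 3 reversed (C3H8(g) must end up as a product): +530.6 kcal
equation 4 as written (CH4(g) already on the product side): -17.9 kcal
Summing the manipulated equations, ΔH = (+136.6) + (-983.8) + (+530.6) + (-17.9) = -334.5 kcal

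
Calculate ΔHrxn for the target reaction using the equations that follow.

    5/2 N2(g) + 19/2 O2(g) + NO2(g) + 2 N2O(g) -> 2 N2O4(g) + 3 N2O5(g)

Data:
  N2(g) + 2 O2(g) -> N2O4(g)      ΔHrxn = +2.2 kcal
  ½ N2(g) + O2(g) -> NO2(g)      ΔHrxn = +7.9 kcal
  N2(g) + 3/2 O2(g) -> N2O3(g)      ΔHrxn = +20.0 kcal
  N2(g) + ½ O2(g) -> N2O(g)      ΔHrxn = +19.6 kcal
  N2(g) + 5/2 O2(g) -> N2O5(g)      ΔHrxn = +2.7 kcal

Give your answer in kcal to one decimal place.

equation 1 × 2: (2)·(+2.2) = +4.4 kcal
equation 2 reversed: -7.9 kcal
equation 3: not needed.
equation 4 reversed and × 2: (-2)·(+19.6) = -39.2 kcal
equation 5 × 3: (3)·(+2.7) = +8.1 kcal
Summing the manipulated equations, ΔHrxn = (2)·(+2.2) + (-1)·(+7.9) + (-2)·(+19.6) + (3)·(+2.7) = -34.6 kcal

ΔHrxn = -34.6 kcal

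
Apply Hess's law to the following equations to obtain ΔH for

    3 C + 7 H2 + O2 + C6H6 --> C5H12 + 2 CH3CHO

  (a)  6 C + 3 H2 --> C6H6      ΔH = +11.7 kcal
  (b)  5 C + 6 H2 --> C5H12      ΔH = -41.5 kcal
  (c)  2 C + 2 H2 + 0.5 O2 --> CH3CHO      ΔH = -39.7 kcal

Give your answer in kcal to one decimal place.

ΔH = -132.6 kcal

(a) reversed: -11.7 kcal
(b) as written: -41.5 kcal
(c) × 2: (2)·(-39.7) = -79.4 kcal
ΔH = (-1)·(+11.7) + (1)·(-41.5) + (2)·(-39.7) = -132.6 kcal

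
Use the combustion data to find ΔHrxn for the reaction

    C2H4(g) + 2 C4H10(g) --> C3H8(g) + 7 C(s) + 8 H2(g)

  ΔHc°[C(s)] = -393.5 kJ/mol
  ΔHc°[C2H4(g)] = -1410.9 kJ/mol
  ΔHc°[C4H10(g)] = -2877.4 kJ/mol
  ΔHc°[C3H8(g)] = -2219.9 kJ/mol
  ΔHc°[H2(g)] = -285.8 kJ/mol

Using ΔH = Σ nΔHc°(reactants) − Σ nΔHc°(products):
= [1·(-1410.9) + 2·(-2877.4)] − [1·(-2219.9) + 7·(-393.5) + 8·(-285.8)]
= 95.1 kJ/mol

ΔHrxn = 95.1 kJ/mol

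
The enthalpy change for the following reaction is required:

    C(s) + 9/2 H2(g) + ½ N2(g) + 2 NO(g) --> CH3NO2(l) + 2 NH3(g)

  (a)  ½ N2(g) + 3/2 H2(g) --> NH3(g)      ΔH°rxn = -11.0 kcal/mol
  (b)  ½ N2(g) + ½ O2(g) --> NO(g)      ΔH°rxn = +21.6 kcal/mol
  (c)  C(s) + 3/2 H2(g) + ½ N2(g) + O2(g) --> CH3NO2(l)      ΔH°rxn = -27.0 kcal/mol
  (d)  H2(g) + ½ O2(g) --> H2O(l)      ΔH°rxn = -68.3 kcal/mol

ΔH°rxn = -92.2 kcal/mol

(a) × 2: (2)·(-11.0) = -22.0 kcal/mol
(b) reversed and × 2: (-2)·(+21.6) = -43.2 kcal/mol
(c) as written: -27.0 kcal/mol
(d): not needed.
Summing the manipulated equations, ΔH°rxn = (2)·(-11.0) + (-2)·(+21.6) + (1)·(-27.0) = -92.2 kcal/mol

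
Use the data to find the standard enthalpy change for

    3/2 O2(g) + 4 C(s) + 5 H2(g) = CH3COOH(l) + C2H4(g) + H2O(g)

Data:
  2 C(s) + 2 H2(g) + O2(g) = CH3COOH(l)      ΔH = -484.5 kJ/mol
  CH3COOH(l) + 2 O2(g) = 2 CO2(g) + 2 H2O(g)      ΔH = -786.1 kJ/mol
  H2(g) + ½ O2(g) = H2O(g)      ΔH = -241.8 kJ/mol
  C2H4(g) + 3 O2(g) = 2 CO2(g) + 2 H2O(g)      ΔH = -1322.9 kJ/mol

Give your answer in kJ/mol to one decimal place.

equation 1 × 2: (2)·(-484.5) = -969.0 kJ/mol
equation 2 as written: -786.1 kJ/mol
equation 3 as written: -241.8 kJ/mol
equation 4 reversed: +1322.9 kJ/mol
ΔH = (2)·(-484.5) + (1)·(-786.1) + (1)·(-241.8) + (-1)·(-1322.9) = -674.0 kJ/mol

ΔH = -674.0 kJ/mol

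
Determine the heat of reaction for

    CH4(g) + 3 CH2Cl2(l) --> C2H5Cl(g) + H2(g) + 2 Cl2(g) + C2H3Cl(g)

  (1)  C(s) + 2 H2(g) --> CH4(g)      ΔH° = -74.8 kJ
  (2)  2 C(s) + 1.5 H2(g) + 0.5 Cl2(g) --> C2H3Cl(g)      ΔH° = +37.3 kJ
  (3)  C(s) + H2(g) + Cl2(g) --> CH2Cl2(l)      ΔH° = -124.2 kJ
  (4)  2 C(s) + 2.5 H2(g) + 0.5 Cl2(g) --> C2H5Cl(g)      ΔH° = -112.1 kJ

ΔH° = 372.6 kJ

(1) reversed (reverse to put CH4(g) on the reactant side): +74.8 kJ
(2) as written (C2H3Cl(g) already on the product side): +37.3 kJ
(3) reversed and × 3 (reverse to put CH2Cl2(l) on the reactant side; scale by 3 for the 3 CH2Cl2(l)): (-3)·(-124.2) = +372.6 kJ
(4) as written (C2H5Cl(g) already on the product side): -112.1 kJ
Combining the equations, ΔH° = (-1)·(-74.8) + (1)·(+37.3) + (-3)·(-124.2) + (1)·(-112.1) = 372.6 kJ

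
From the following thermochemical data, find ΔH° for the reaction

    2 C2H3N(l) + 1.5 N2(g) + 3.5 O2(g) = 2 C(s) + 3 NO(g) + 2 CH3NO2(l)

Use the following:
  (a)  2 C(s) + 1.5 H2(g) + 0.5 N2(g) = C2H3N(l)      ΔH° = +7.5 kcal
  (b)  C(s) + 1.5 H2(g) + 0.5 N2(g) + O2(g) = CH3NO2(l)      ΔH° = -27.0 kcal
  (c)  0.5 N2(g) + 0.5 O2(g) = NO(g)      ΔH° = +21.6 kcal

(a) reversed and × 2: (-2)·(+7.5) = -15.0 kcal
(b) × 2: (2)·(-27.0) = -54.0 kcal
(c) × 3: (3)·(+21.6) = +64.8 kcal
ΔH° = (-2)·(+7.5) + (2)·(-27.0) + (3)·(+21.6) = -4.2 kcal

ΔH° = -4.2 kcal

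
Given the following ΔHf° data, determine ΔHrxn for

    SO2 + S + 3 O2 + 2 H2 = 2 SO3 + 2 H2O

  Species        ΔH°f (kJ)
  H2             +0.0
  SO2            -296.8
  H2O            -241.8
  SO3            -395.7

ΔHrxn = -978.2 kJ

Products: 2·(-395.7) + 2·(-241.8) = -1275.0
Reactants: 1·(-296.8) + 1·(+0.0) + 3·(+0.0) + 2·(+0.0) = -296.8
ΔHrxn = (-1275.0) − (-296.8) = -978.2 kJ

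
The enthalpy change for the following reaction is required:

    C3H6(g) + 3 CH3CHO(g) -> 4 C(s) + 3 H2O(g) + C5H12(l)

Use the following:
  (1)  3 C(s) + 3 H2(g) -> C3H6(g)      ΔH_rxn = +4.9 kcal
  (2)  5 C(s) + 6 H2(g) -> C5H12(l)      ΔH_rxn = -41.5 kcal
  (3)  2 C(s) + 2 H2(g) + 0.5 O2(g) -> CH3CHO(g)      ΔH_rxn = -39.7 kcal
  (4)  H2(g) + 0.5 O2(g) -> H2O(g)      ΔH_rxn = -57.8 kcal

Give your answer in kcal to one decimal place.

ΔH_rxn = -100.7 kcal

(1) reversed (reverse to put C3H6(g) on the reactant side): -4.9 kcal
(2) as written (C5H12(l) already on the product side): -41.5 kcal
(3) reversed and × 3 (reverse to put CH3CHO(g) on the reactant side; ×3 to match 3 CH3CHO(g) in the target): (-3)·(-39.7) = +119.1 kcal
(4) × 3 (×3 to match 3 H2O(g) in the target): (3)·(-57.8) = -173.4 kcal
ΔH_rxn = (-4.9) + (-41.5) + (+119.1) + (-173.4) = -100.7 kcal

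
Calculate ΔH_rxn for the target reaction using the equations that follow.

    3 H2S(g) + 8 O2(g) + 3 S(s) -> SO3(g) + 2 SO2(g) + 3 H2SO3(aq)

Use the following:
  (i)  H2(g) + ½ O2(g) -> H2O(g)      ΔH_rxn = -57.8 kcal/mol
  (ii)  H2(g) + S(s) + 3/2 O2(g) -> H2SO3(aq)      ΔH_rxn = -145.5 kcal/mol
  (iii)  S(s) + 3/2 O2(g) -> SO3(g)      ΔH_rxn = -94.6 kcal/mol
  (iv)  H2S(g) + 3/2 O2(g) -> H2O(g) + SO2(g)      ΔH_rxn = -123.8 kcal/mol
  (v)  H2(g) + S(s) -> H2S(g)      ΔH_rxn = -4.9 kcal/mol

ΔH_rxn = -658.2 kcal/mol

(i) reversed and × 2: (-2)·(-57.8) = +115.6 kcal/mol
(ii) × 3 (scale by 3 for the 3 H2SO3(aq)): (3)·(-145.5) = -436.5 kcal/mol
(iii) as written (SO3(g) already on the product side): -94.6 kcal/mol
(iv) × 2 (×2 to match 2 SO2(g) in the target): (2)·(-123.8) = -247.6 kcal/mol
(v) reversed: +4.9 kcal/mol
Since enthalpy is a state function, ΔH_rxn = (-2)·(-57.8) + (3)·(-145.5) + (1)·(-94.6) + (2)·(-123.8) + (-1)·(-4.9) = -658.2 kcal/mol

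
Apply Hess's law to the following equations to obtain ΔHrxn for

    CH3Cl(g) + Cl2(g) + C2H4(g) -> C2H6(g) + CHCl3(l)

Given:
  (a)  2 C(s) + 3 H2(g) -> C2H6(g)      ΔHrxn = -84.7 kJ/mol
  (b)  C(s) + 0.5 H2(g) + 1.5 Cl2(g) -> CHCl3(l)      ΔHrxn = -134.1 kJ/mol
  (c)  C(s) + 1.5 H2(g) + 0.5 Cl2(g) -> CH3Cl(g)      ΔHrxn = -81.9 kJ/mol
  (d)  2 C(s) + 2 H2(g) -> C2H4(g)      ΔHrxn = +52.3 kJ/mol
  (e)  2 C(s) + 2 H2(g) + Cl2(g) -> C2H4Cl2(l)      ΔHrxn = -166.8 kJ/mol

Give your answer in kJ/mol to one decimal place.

ΔHrxn = -189.2 kJ/mol

(a) as written (C2H6(g) already on the product side): -84.7 kJ/mol
(b) as written (CHCl3(l) already on the product side): -134.1 kJ/mol
(c) reversed (reverse to put CH3Cl(g) on the reactant side): +81.9 kJ/mol
(d) reversed (C2H4(g) must end up as a reactant): -52.3 kJ/mol
(e): not needed (C2H4Cl2(l) appears nowhere else).
ΔHrxn = (1)·(-84.7) + (1)·(-134.1) + (-1)·(-81.9) + (-1)·(+52.3) = -189.2 kJ/mol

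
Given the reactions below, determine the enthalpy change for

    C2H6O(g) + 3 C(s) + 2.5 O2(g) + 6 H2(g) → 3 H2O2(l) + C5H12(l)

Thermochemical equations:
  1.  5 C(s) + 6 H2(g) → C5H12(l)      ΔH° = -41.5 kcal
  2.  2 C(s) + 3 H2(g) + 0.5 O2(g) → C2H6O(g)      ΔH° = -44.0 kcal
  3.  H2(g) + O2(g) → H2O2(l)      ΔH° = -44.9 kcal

ΔH° = -132.2 kcal

eq. 1 as written: -41.5 kcal
eq. 2 reversed: +44.0 kcal
eq. 3 × 3: (3)·(-44.9) = -134.7 kcal
Combining the equations, ΔH° = (-41.5) + (+44.0) + (-134.7) = -132.2 kcal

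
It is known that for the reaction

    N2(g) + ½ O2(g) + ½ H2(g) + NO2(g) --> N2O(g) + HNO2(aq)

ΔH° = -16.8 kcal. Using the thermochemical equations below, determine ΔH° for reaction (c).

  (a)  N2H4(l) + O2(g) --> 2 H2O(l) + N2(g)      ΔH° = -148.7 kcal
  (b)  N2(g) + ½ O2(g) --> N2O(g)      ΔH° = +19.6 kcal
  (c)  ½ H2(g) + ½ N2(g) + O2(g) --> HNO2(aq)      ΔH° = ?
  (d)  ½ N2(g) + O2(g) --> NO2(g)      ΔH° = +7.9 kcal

(a): not needed.
(b) as written: +19.6 kcal
(c) as written: contributes x
(d) reversed: -7.9 kcal
-16.8 = (+19.6) + (-7.9) + x
x = (-16.8 − (+11.7)) / (1) = -28.5 kcal

ΔH° = -28.5 kcal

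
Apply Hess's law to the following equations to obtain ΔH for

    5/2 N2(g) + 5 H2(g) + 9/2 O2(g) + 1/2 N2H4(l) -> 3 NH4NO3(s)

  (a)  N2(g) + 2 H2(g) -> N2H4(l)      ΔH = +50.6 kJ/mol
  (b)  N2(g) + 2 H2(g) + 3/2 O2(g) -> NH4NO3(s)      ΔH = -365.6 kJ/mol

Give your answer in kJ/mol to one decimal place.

ΔH = -1122.1 kJ/mol

(a) reversed and × 1/2: (-1/2)·(+50.6) = -25.3 kJ/mol
(b) × 3: (3)·(-365.6) = -1096.8 kJ/mol
ΔH = (-1/2)·(+50.6) + (3)·(-365.6) = -1122.1 kJ/mol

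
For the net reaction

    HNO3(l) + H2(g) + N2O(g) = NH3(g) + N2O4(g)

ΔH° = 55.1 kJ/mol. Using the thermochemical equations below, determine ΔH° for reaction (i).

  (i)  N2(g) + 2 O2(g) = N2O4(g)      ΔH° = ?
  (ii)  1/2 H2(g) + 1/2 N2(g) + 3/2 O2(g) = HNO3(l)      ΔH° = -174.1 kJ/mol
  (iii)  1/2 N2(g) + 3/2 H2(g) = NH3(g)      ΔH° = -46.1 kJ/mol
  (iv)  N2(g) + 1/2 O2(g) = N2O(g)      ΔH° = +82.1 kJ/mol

(i) as written: contributes x
(ii) reversed: +174.1 kJ/mol
(iii) as written: -46.1 kJ/mol
(iv) reversed: -82.1 kJ/mol
+55.1 = (+174.1) + (-46.1) + (-82.1) + x
x = (+55.1 − (+45.9)) / (1) = 9.2 kJ/mol

ΔH° = 9.2 kJ/mol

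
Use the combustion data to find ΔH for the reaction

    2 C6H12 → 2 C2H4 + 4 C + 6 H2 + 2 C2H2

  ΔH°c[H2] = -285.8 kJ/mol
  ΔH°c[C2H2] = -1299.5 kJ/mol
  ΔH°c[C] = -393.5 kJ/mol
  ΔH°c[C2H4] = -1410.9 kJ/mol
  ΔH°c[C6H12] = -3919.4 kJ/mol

With combustion enthalpies, reactants minus products:
= [2·(-3919.4)] − [2·(-1410.9) + 4·(-393.5) + 6·(-285.8) + 2·(-1299.5)]
= 870.8 kJ/mol

ΔH = 870.8 kJ/mol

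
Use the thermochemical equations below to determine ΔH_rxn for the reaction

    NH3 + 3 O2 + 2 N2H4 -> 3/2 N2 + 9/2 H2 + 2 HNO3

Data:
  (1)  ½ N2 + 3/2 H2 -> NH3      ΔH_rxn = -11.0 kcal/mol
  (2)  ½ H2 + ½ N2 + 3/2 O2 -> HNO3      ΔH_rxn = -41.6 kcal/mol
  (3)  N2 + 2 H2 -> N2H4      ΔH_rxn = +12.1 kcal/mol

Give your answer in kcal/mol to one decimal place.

ΔH_rxn = -96.4 kcal/mol

(1) reversed (reverse to put NH3 on the reactant side): +11.0 kcal/mol
(2) × 2 (×2 to match 2 HNO3 in the target): (2)·(-41.6) = -83.2 kcal/mol
(3) reversed and × 2 (N2H4 must end up as a reactant; ×2 to match 2 N2H4 in the target): (-2)·(+12.1) = -24.2 kcal/mol
ΔH_rxn = (-1)·(-11.0) + (2)·(-41.6) + (-2)·(+12.1) = -96.4 kcal/mol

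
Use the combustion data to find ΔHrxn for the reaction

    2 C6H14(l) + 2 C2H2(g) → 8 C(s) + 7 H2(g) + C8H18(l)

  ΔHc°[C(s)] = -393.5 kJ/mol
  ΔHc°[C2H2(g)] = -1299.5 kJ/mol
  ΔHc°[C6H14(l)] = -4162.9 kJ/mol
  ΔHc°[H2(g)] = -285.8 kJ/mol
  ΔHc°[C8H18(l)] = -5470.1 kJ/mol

ΔHrxn = -306.1 kJ/mol

Using ΔH = Σ nΔHc°(reactants) − Σ nΔHc°(products):
= [2·(-4162.9) + 2·(-1299.5)] − [8·(-393.5) + 7·(-285.8) + 1·(-5470.1)]
= -306.1 kJ/mol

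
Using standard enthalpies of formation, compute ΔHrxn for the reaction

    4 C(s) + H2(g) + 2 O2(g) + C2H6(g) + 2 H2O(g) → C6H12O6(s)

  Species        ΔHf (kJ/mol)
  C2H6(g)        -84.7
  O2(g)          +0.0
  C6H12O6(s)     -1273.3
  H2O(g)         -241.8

Products: 1·(-1273.3) = -1273.3
Reactants: 4·(+0.0) + 1·(+0.0) + 2·(+0.0) + 1·(-84.7) + 2·(-241.8) = -568.3
ΔHrxn = (-1273.3) − (-568.3) = -705.0 kJ/mol

ΔHrxn = -705.0 kJ/mol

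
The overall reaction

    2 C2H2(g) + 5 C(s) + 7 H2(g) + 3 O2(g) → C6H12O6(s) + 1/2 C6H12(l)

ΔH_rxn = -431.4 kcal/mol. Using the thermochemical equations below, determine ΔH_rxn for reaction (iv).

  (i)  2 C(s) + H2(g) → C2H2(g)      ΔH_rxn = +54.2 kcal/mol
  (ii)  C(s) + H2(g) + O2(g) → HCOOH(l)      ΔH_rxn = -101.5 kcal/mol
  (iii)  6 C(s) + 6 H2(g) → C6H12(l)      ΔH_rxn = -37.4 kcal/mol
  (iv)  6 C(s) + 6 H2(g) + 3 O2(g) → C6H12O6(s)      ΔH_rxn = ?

(i) reversed and × 2: (-2)·(+54.2) = -108.4 kcal/mol
(ii): not needed.
(iii) × 1/2: (1/2)·(-37.4) = -18.7 kcal/mol
(iv) as written: contributes x
-431.4 = (-108.4) + (-18.7) + x
x = (-431.4 − (-127.1)) / (1) = -304.3 kcal/mol

ΔH_rxn = -304.3 kcal/mol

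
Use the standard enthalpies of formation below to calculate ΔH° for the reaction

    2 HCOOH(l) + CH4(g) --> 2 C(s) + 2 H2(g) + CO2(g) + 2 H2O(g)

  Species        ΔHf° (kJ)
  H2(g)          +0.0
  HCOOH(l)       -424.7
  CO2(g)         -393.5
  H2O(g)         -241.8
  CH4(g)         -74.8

ΔH° = 47.1 kJ

ΔH°rxn = Σ nΔHf°(products) − Σ nΔHf°(reactants).
Products: 2·(+0.0) + 2·(+0.0) + 1·(-393.5) + 2·(-241.8) = -877.1
Reactants: 2·(-424.7) + 1·(-74.8) = -924.2
ΔH° = (-877.1) − (-924.2) = 47.1 kJ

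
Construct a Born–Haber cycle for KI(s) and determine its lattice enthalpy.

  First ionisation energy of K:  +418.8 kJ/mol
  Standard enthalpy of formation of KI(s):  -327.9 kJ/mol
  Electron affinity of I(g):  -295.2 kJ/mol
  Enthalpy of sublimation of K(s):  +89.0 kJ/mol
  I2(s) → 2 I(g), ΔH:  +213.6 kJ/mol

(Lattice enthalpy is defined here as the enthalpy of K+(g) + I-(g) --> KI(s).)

ΔHf° = 1·ΔHsub + 1·(ΣIE) + 1/2·D(I2) + 1·EA + U
-327.9 = 1·(+89.0) + 1·(+418.8) + 1/2·(+213.6) + 1·(-295.2) + U
U = -327.9 − (+319.4) = -647.3 kJ/mol

U = -647.3 kJ/mol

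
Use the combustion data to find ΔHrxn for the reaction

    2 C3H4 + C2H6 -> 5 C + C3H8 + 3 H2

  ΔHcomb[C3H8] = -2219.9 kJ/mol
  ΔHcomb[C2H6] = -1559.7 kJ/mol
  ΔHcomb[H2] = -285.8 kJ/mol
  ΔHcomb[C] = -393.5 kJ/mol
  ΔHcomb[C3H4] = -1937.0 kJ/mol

Using ΔH = Σ nΔHc°(reactants) − Σ nΔHc°(products):
= [2·(-1937.0) + 1·(-1559.7)] − [5·(-393.5) + 1·(-2219.9) + 3·(-285.8)]
= -388.9 kJ/mol

ΔHrxn = -388.9 kJ/mol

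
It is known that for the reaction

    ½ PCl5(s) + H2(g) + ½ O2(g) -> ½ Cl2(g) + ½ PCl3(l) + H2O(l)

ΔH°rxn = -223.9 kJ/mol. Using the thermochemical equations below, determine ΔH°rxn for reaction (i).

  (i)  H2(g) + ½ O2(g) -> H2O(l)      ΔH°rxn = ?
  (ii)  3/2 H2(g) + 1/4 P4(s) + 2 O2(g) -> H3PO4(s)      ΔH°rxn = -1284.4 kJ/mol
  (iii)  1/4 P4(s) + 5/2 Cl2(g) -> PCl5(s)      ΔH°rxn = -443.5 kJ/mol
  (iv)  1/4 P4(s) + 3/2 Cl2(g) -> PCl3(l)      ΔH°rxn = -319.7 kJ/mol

ΔH°rxn = -285.8 kJ/mol

(i) as written: contributes x
(ii): not needed.
(iii) reversed and × 1/2: (-1/2)·(-443.5) = +221.75 kJ/mol
(iv) × 1/2: (1/2)·(-319.7) = -159.85 kJ/mol
-223.9 = (+221.75) + (-159.85) + x
x = (-223.9 − (+61.9)) / (1) = -285.8 kJ/mol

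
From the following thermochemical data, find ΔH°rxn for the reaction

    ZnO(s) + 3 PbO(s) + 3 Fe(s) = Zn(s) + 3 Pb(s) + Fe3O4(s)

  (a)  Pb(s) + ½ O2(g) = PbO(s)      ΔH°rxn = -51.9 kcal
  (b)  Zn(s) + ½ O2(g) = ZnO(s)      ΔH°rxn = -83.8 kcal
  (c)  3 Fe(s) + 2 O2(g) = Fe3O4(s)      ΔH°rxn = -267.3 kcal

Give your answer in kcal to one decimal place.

(a) reversed and × 3: (-3)·(-51.9) = +155.7 kcal
(b) reversed: +83.8 kcal
(c) as written: -267.3 kcal
Since enthalpy is a state function, ΔH°rxn = (+155.7) + (+83.8) + (-267.3) = -27.8 kcal

ΔH°rxn = -27.8 kcal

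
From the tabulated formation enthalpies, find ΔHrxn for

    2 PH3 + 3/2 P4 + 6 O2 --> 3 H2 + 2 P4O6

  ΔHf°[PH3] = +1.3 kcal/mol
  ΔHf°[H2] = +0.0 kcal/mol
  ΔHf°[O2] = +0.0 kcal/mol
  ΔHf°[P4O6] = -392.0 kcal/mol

Products: 3·(+0.0) + 2·(-392.0) = -784.0
Reactants: 2·(+1.3) + 3/2·(+0.0) + 6·(+0.0) = +2.6
ΔHrxn = (-784.0) − (+2.6) = -786.6 kcal/mol

ΔHrxn = -786.6 kcal/mol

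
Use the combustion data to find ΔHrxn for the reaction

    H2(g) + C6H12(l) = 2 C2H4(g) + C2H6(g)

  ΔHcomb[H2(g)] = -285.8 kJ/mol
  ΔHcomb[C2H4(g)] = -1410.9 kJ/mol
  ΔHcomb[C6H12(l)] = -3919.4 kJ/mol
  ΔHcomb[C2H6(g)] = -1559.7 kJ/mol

ΔHrxn = 176.3 kJ/mol

Using ΔH = Σ nΔHc°(reactants) − Σ nΔHc°(products):
= [1·(-285.8) + 1·(-3919.4)] − [2·(-1410.9) + 1·(-1559.7)]
= 176.3 kJ/mol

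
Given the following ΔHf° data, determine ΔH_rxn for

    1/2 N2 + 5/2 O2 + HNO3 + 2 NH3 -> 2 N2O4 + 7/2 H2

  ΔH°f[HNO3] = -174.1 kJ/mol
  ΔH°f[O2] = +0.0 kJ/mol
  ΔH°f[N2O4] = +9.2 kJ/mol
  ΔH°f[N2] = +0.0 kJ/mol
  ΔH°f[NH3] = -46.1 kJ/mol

Products: 2·(+9.2) + 7/2·(+0.0) = +18.4
Reactants: 1/2·(+0.0) + 5/2·(+0.0) + 1·(-174.1) + 2·(-46.1) = -266.3
ΔH_rxn = (+18.4) − (-266.3) = 284.7 kJ/mol

ΔH_rxn = 284.7 kJ/mol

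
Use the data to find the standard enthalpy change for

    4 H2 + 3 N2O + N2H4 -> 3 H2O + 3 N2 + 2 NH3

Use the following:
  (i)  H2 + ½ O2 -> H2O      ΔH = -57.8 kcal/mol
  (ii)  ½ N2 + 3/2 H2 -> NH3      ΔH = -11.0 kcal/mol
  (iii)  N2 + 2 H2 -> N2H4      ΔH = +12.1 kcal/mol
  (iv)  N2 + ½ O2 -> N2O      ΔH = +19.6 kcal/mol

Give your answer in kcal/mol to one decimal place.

(i) × 3 (scale by 3 for the 3 H2O): (3)·(-57.8) = -173.4 kcal/mol
(ii) × 2 (scale by 2 for the 2 NH3): (2)·(-11.0) = -22.0 kcal/mol
(iii) reversed (N2H4 must end up as a reactant): -12.1 kcal/mol
(iv) reversed and × 3 (reverse to put N2O on the reactant side; scale by 3 for the 3 N2O): (-3)·(+19.6) = -58.8 kcal/mol
Since enthalpy is a state function, ΔH = (3)·(-57.8) + (2)·(-11.0) + (-1)·(+12.1) + (-3)·(+19.6) = -266.3 kcal/mol

ΔH = -266.3 kcal/mol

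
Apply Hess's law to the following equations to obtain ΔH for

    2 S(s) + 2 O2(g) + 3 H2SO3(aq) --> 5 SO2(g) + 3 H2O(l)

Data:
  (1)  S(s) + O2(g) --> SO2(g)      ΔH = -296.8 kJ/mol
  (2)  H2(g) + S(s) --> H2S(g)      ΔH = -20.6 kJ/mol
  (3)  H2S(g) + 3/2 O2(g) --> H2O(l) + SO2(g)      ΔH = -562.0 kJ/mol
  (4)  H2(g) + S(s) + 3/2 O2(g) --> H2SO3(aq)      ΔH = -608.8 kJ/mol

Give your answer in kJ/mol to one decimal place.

(1) × 2: (2)·(-296.8) = -593.6 kJ/mol
(2) × 3: (3)·(-20.6) = -61.8 kJ/mol
(3) × 3: (3)·(-562.0) = -1686.0 kJ/mol
(4) reversed and × 3: (-3)·(-608.8) = +1826.4 kJ/mol
ΔH = (2)·(-296.8) + (3)·(-20.6) + (3)·(-562.0) + (-3)·(-608.8) = -515.0 kJ/mol

ΔH = -515.0 kJ/mol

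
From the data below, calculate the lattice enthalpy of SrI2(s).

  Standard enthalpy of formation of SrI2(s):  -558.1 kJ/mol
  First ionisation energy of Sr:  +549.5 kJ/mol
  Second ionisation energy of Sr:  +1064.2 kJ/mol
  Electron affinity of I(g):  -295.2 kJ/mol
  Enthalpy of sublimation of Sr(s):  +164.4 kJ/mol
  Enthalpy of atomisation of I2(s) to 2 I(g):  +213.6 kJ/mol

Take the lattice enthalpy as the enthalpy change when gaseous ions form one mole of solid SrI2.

U = -1959.4 kJ/mol

ΔHf° = 1·ΔHsub + 1·(ΣIE) + 1·D(I2) + 2·EA + U
-558.1 = 1·(+164.4) + 1·(+1613.7) + 1·(+213.6) + 2·(-295.2) + U
U = -558.1 − (+1401.3) = -1959.4 kJ/mol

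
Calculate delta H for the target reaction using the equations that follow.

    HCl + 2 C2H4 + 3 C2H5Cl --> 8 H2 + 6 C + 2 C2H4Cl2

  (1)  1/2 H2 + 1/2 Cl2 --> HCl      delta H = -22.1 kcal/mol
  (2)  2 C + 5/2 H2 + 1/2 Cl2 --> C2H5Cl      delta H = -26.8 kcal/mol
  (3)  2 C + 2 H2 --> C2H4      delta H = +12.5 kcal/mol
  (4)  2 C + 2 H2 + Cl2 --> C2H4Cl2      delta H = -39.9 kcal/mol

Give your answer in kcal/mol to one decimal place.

(1) reversed (reverse to put HCl on the reactant side): +22.1 kcal/mol
(2) reversed and × 3 (C2H5Cl must end up as a reactant; ×3 to match 3 C2H5Cl in the target): (-3)·(-26.8) = +80.4 kcal/mol
(3) reversed and × 2 (reverse to put C2H4 on the reactant side; ×2 to match 2 C2H4 in the target): (-2)·(+12.5) = -25.0 kcal/mol
(4) × 2 (×2 to match 2 C2H4Cl2 in the target): (2)·(-39.9) = -79.8 kcal/mol
delta H = (-1)·(-22.1) + (-3)·(-26.8) + (-2)·(+12.5) + (2)·(-39.9) = -2.3 kcal/mol

delta H = -2.3 kcal/mol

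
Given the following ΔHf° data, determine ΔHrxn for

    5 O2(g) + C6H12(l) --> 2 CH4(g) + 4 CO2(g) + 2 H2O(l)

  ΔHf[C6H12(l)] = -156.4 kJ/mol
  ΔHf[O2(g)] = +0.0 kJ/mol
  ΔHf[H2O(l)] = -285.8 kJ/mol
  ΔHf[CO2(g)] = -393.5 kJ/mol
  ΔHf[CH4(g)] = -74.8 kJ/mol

ΔH°rxn = Σ nΔHf°(products) − Σ nΔHf°(reactants).
Products: 2·(-74.8) + 4·(-393.5) + 2·(-285.8) = -2295.2
Reactants: 5·(+0.0) + 1·(-156.4) = -156.4
ΔHrxn = (-2295.2) − (-156.4) = -2138.8 kJ/mol

ΔHrxn = -2138.8 kJ/mol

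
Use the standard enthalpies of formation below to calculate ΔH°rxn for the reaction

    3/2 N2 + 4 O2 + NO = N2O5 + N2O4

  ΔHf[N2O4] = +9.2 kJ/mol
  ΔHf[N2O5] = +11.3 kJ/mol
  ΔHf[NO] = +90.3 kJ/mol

Products: 1·(+11.3) + 1·(+9.2) = +20.5
Reactants: 3/2·(+0.0) + 4·(+0.0) + 1·(+90.3) = +90.3
ΔH°rxn = (+20.5) − (+90.3) = -69.8 kJ/mol

ΔH°rxn = -69.8 kJ/mol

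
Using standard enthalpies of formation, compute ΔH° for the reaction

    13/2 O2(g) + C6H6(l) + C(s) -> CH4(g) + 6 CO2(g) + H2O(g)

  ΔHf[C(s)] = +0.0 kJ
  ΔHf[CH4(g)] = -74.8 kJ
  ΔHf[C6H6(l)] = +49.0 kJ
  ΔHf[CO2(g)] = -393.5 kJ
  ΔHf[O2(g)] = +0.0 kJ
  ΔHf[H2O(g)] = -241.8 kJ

Products: 1·(-74.8) + 6·(-393.5) + 1·(-241.8) = -2677.6
Reactants: 13/2·(+0.0) + 1·(+49.0) + 1·(+0.0) = +49.0
ΔH° = (-2677.6) − (+49.0) = -2726.6 kJ

ΔH° = -2726.6 kJ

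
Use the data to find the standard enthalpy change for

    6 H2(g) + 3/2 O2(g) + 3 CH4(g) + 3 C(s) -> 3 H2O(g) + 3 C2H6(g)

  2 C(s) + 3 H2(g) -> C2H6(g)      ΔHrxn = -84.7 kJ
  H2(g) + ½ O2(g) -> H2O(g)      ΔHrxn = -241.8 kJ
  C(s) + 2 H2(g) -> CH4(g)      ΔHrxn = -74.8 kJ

equation 1 × 3 (scale by 3 for the 3 C2H6(g)): (3)·(-84.7) = -254.1 kJ
equation 2 × 3 (scale by 3 for the 3 H2O(g)): (3)·(-241.8) = -725.4 kJ
equation 3 reversed and × 3 (CH4(g) must end up as a reactant; scale by 3 for the 3 CH4(g)): (-3)·(-74.8) = +224.4 kJ
ΔHrxn = (3)·(-84.7) + (3)·(-241.8) + (-3)·(-74.8) = -755.1 kJ

ΔHrxn = -755.1 kJ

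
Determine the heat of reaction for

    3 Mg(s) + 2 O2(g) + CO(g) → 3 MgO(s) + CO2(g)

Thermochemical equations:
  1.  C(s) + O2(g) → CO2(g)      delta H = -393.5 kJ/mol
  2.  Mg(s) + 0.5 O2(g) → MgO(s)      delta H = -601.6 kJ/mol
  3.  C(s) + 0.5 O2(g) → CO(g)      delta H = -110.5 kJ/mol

delta H = -2087.8 kJ/mol

eq. 1 as written (CO2(g) already on the product side): -393.5 kJ/mol
eq. 2 × 3 (×3 to match 3 MgO(s) in the target): (3)·(-601.6) = -1804.8 kJ/mol
eq. 3 reversed (CO(g) must end up as a reactant): +110.5 kJ/mol
Summing the manipulated equations, delta H = (1)·(-393.5) + (3)·(-601.6) + (-1)·(-110.5) = -2087.8 kJ/mol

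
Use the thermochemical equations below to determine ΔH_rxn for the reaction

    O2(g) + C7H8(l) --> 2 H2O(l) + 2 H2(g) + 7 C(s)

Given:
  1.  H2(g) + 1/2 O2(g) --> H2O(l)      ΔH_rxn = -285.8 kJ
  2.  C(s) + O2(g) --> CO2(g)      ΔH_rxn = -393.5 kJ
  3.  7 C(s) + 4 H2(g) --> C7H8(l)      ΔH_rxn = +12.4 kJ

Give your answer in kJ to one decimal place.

eq. 1 × 2: (2)·(-285.8) = -571.6 kJ
eq. 2: not needed.
eq. 3 reversed: -12.4 kJ
Since enthalpy is a state function, ΔH_rxn = (-571.6) + (-12.4) = -584.0 kJ

ΔH_rxn = -584.0 kJ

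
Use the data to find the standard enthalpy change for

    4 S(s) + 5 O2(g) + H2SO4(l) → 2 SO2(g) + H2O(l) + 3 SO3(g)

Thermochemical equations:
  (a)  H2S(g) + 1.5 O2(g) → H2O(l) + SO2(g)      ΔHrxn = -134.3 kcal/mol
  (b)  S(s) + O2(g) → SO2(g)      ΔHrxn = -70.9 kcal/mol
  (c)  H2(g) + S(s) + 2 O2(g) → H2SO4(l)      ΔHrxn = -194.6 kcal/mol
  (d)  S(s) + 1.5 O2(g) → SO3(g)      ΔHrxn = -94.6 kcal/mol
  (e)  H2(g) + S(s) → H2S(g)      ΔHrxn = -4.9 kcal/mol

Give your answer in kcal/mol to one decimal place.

(a) as written (H2O(l) already on the product side): -134.3 kcal/mol
(b) as written: -70.9 kcal/mol
(c) reversed (reverse to put H2SO4(l) on the reactant side): +194.6 kcal/mol
(d) × 3 (scale by 3 for the 3 SO3(g)): (3)·(-94.6) = -283.8 kcal/mol
(e) as written: -4.9 kcal/mol
ΔHrxn = (-134.3) + (-70.9) + (+194.6) + (-283.8) + (-4.9) = -299.3 kcal/mol

ΔHrxn = -299.3 kcal/mol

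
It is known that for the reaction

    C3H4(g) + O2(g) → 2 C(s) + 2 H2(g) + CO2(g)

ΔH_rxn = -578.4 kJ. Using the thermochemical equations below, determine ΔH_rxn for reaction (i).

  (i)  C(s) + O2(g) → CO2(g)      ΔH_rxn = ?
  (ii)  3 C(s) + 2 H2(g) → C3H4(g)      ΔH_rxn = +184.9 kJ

ΔH_rxn = -393.5 kJ

(i) as written: contributes x
(ii) reversed: -184.9 kJ
-578.4 = (-184.9) + x
x = (-578.4 − (-184.9)) / (1) = -393.5 kJ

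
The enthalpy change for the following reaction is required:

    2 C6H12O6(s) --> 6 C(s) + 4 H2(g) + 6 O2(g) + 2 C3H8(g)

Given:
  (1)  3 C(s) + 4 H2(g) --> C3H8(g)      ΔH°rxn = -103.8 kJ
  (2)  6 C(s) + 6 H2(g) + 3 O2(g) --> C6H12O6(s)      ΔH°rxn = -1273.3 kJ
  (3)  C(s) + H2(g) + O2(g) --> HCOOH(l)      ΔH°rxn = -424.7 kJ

(1) × 2: (2)·(-103.8) = -207.6 kJ
(2) reversed and × 2: (-2)·(-1273.3) = +2546.6 kJ
(3): not needed.
Combining the equations, ΔH°rxn = (-207.6) + (+2546.6) = 2339.0 kJ

ΔH°rxn = 2339.0 kJ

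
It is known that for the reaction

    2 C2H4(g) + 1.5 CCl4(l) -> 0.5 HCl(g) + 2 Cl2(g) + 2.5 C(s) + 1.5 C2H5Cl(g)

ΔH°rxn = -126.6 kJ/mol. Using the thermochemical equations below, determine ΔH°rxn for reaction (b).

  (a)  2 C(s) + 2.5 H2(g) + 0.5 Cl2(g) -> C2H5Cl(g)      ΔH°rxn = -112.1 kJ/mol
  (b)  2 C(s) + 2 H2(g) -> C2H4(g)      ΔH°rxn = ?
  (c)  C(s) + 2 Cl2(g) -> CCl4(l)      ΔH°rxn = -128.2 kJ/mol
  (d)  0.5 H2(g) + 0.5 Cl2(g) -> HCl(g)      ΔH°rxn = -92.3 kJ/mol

(a) × 3/2 (×3/2 to match 3/2 C2H5Cl(g) in the target): (3/2)·(-112.1) = -168.15 kJ/mol
(b) reversed and × 2 (reverse to put C2H4(g) on the reactant side; ×2 to match 2 C2H4(g) in the target): contributes −2·x
(c) reversed and × 3/2 (reverse to put CCl4(l) on the reactant side; ×3/2 to match 3/2 CCl4(l) in the target): (-3/2)·(-128.2) = +192.3 kJ/mol
(d) × 1/2 (scale by 1/2 for the 1/2 HCl(g)): (1/2)·(-92.3) = -46.15 kJ/mol
-126.6 = (-168.15) + (+192.3) + (-46.15) − 2·x
x = (-126.6 − (-22.0)) / (-2) = 52.3 kJ/mol

ΔH°rxn = 52.3 kJ/mol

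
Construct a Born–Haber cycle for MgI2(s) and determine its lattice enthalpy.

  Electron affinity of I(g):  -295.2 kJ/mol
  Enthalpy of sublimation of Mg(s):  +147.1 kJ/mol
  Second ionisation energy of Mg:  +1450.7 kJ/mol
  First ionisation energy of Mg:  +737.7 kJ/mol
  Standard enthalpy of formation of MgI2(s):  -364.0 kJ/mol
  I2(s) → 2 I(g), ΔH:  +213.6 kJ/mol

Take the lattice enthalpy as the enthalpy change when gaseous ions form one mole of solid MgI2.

U = -2322.7 kJ/mol

ΔHf° = 1·ΔHsub + 1·(ΣIE) + 1·D(I2) + 2·EA + U
-364.0 = 1·(+147.1) + 1·(+2188.4) + 1·(+213.6) + 2·(-295.2) + U
U = -364.0 − (+1958.7) = -2322.7 kJ/mol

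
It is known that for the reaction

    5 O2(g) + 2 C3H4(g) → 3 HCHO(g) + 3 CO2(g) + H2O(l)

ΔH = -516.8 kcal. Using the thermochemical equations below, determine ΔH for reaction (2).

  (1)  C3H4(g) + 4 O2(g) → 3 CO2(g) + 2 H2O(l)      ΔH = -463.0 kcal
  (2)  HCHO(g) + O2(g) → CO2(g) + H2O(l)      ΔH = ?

(1) × 2 (scale by 2 for the 2 C3H4(g)): (2)·(-463.0) = -926.0 kcal
(2) reversed and × 3 (reverse to put HCHO(g) on the product side; scale by 3 for the 3 HCHO(g)): contributes −3·x
-516.8 = (-926.0) − 3·x
x = (-516.8 − (-926.0)) / (-3) = -136.4 kcal

ΔH = -136.4 kcal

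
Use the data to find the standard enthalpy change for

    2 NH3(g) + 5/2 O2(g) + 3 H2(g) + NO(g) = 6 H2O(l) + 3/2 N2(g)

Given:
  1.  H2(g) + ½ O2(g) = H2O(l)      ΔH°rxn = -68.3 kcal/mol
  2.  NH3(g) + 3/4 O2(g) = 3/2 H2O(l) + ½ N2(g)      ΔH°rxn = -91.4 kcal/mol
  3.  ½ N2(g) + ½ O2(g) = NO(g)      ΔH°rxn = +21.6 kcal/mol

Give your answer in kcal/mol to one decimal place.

eq. 1 × 3: (3)·(-68.3) = -204.9 kcal/mol
eq. 2 × 2: (2)·(-91.4) = -182.8 kcal/mol
eq. 3 reversed: -21.6 kcal/mol
ΔH°rxn = (-204.9) + (-182.8) + (-21.6) = -409.3 kcal/mol

ΔH°rxn = -409.3 kcal/mol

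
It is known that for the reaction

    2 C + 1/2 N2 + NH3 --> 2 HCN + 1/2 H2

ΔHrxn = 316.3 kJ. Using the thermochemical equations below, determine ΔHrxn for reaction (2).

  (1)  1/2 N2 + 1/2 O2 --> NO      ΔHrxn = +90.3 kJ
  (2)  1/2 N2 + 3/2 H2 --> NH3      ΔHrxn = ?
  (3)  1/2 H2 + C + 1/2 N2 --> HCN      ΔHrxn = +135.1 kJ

(1): not needed (NO appears nowhere else).
(2) reversed (NH3 must end up as a reactant): contributes −x
(3) × 2 (×2 to match 2 HCN in the target): (2)·(+135.1) = +270.2 kJ
+316.3 = (+270.2) − x
x = (+316.3 − (+270.2)) / (-1) = -46.1 kJ

ΔHrxn = -46.1 kJ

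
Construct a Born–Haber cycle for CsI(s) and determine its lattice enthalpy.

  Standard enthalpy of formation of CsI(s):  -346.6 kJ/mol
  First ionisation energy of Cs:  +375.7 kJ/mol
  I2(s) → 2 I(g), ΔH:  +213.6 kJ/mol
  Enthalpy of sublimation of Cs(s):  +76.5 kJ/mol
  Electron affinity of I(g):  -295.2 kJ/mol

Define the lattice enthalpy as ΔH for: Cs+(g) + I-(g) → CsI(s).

ΔHf° = 1·ΔHsub + 1·(ΣIE) + 1/2·D(I2) + 1·EA + U
-346.6 = 1·(+76.5) + 1·(+375.7) + 1/2·(+213.6) + 1·(-295.2) + U
U = -346.6 − (+263.8) = -610.4 kJ/mol

U = -610.4 kJ/mol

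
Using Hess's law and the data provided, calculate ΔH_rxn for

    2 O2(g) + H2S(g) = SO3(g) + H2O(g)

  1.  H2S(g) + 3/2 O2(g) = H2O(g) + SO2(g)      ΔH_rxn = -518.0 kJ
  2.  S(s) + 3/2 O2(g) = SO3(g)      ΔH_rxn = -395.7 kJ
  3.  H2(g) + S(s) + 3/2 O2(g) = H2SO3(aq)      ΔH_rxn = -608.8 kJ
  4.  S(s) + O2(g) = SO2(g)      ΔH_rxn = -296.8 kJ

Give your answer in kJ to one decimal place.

ΔH_rxn = -616.9 kJ

eq. 1 as written: -518.0 kJ
eq. 2 as written: -395.7 kJ
eq. 3: not needed.
eq. 4 reversed: +296.8 kJ
ΔH_rxn = (1)·(-518.0) + (1)·(-395.7) + (-1)·(-296.8) = -616.9 kJ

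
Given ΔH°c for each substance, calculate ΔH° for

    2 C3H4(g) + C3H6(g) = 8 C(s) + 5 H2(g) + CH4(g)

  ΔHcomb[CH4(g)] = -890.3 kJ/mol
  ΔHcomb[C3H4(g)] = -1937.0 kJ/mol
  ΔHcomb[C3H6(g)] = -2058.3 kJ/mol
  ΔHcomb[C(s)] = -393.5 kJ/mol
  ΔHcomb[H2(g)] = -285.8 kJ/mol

ΔH° = -465.0 kJ/mol

With combustion enthalpies, reactants minus products:
= [2·(-1937.0) + 1·(-2058.3)] − [8·(-393.5) + 5·(-285.8) + 1·(-890.3)]
= -465.0 kJ/mol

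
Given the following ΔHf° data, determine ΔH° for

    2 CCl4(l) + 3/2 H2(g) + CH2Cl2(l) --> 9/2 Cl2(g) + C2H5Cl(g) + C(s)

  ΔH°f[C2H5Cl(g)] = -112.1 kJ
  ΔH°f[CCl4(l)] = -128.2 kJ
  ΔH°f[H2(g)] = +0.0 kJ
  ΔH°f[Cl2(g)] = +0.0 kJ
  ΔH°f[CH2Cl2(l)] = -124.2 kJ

ΔH° = 268.5 kJ

ΔH°rxn = Σ nΔHf°(products) − Σ nΔHf°(reactants).
Products: 9/2·(+0.0) + 1·(-112.1) + 1·(+0.0) = -112.1
Reactants: 2·(-128.2) + 3/2·(+0.0) + 1·(-124.2) = -380.6
ΔH° = (-112.1) − (-380.6) = 268.5 kJ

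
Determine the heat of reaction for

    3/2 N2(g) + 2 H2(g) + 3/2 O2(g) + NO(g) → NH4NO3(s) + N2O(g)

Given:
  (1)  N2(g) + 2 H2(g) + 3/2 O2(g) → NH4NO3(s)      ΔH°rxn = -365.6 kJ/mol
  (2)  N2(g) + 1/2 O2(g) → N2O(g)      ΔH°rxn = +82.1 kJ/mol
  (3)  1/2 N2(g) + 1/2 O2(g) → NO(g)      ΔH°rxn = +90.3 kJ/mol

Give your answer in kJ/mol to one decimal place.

ΔH°rxn = -373.8 kJ/mol

(1) as written (NH4NO3(s) already on the product side): -365.6 kJ/mol
(2) as written (N2O(g) already on the product side): +82.1 kJ/mol
(3) reversed (NO(g) must end up as a reactant): -90.3 kJ/mol
By Hess's law, ΔH°rxn = (1)·(-365.6) + (1)·(+82.1) + (-1)·(+90.3) = -373.8 kJ/mol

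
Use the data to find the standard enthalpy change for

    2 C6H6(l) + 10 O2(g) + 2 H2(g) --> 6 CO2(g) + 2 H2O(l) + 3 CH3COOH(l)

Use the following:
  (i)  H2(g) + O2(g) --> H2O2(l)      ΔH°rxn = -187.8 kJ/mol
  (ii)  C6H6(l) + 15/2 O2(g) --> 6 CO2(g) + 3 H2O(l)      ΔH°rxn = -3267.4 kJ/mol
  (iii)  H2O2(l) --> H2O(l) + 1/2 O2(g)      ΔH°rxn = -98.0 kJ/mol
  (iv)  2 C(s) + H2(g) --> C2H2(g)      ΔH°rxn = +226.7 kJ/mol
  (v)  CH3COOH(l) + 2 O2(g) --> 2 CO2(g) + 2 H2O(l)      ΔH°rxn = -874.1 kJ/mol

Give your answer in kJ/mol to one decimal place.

(i) × 2: (2)·(-187.8) = -375.6 kJ/mol
(ii) × 2 (scale by 2 for the 2 C6H6(l)): (2)·(-3267.4) = -6534.8 kJ/mol
(iii) × 2: (2)·(-98.0) = -196.0 kJ/mol
(iv): not needed (C2H2(g) appears nowhere else).
(v) reversed and × 3 (CH3COOH(l) must end up as a product; ×3 to match 3 CH3COOH(l) in the target): (-3)·(-874.1) = +2622.3 kJ/mol
Since enthalpy is a state function, ΔH°rxn = (2)·(-187.8) + (2)·(-3267.4) + (2)·(-98.0) + (-3)·(-874.1) = -4484.1 kJ/mol

ΔH°rxn = -4484.1 kJ/mol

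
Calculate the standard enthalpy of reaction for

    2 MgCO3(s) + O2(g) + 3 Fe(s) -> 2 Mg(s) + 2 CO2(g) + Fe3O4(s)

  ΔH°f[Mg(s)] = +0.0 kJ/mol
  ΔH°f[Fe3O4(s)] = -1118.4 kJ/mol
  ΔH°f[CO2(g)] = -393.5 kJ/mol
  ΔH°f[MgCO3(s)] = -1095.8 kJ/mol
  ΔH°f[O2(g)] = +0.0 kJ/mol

ΔH°rxn = Σ nΔHf°(products) − Σ nΔHf°(reactants).
Products: 2·(+0.0) + 2·(-393.5) + 1·(-1118.4) = -1905.4
Reactants: 2·(-1095.8) + 1·(+0.0) + 3·(+0.0) = -2191.6
ΔH°rxn = (-1905.4) − (-2191.6) = 286.2 kJ/mol

ΔH°rxn = 286.2 kJ/mol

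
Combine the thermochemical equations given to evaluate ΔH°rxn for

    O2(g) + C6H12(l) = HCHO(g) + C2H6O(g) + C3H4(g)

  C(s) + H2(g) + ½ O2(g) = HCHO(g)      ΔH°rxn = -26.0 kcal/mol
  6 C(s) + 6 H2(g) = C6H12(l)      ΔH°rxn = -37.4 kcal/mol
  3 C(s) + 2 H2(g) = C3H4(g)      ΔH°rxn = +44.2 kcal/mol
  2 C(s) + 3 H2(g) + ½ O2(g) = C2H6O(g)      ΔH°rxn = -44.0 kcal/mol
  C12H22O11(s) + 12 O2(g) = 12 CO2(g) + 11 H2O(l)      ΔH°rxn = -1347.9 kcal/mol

ΔH°rxn = 11.6 kcal/mol

equation 1 as written: -26.0 kcal/mol
equation 2 reversed: +37.4 kcal/mol
equation 3 as written: +44.2 kcal/mol
equation 4 as written: -44.0 kcal/mol
equation 5: not needed.
Since enthalpy is a state function, ΔH°rxn = (1)·(-26.0) + (-1)·(-37.4) + (1)·(+44.2) + (1)·(-44.0) = 11.6 kcal/mol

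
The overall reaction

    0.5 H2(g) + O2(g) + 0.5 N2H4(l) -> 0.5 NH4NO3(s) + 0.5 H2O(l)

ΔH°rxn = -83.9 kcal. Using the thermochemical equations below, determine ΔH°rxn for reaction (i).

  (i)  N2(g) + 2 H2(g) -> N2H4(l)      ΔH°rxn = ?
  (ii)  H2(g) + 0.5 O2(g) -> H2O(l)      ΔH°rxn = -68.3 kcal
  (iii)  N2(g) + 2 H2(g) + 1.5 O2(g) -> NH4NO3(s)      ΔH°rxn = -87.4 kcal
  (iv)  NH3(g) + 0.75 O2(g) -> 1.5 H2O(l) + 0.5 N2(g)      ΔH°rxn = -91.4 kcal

ΔH°rxn = 12.1 kcal

(i) reversed and × 1/2: contributes −1/2·x
(ii) × 1/2: (1/2)·(-68.3) = -34.15 kcal
(iii) × 1/2: (1/2)·(-87.4) = -43.7 kcal
(iv): not needed.
-83.9 = (-34.15) + (-43.7) − 1/2·x
x = (-83.9 − (-77.85)) / (-1/2) = 12.1 kcal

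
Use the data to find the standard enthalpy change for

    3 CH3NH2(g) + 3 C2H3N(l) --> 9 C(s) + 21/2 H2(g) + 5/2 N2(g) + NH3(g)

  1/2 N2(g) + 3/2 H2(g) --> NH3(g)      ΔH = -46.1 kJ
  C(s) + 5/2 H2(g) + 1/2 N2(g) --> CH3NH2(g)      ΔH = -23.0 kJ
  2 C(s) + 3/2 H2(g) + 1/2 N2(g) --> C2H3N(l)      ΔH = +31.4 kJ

equation 1 as written: -46.1 kJ
equation 2 reversed and × 3: (-3)·(-23.0) = +69.0 kJ
equation 3 reversed and × 3: (-3)·(+31.4) = -94.2 kJ
ΔH = (1)·(-46.1) + (-3)·(-23.0) + (-3)·(+31.4) = -71.3 kJ

ΔH = -71.3 kJ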